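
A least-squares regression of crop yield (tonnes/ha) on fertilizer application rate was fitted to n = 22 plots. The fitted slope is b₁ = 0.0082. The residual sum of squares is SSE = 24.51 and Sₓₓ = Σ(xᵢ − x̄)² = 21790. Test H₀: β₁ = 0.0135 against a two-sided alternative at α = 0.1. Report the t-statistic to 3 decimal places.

MSE = SSE/(n − 2) = 24.51/20 = 1.2255.
SE(b₁) = √(MSE/Sₓₓ) = √(1.2255/21790) = 0.00749943.
t = (0.0082 − 0.0135) / 0.00749943 = -0.707.
df = n − 2 = 20.
Two-sided p ≈ 0.4879, which is ≥ 0.1, so fail to reject H₀.
The data are consistent with a true slope of 0.0135 tonnes/ha per unit of fertilizer application rate.

t = -0.707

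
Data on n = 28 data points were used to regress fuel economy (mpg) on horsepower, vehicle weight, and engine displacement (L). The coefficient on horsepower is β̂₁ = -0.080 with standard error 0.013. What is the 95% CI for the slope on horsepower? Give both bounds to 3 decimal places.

df = n − k − 1 = 28 − 3 − 1 = 24.
t* = t_{0.025, 24} = 2.063899.
Margin = t* × SE = 2.063899 × 0.013 = 0.02683.
CI: -0.080 ± 0.02683 → (-0.107, -0.053).
With 95% confidence, each one-unit increase in horsepower is associated with a change of between -0.107 and -0.053 mpg in fuel economy, holding the other predictors fixed.

(-0.107, -0.053)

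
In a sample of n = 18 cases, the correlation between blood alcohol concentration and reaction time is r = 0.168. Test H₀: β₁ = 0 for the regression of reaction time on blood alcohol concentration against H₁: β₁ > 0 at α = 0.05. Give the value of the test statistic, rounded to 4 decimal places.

t = 0.6817

t = r·√(n − 2)/√(1 − r²) = 0.168·√16/√0.971776 = 0.6817.
df = n − 2 = 16.
One-sided p ≈ 0.2526, which is ≥ 0.05, so fail to reject H₀.
The data do not give significant evidence of a linear association between blood alcohol concentration and reaction time.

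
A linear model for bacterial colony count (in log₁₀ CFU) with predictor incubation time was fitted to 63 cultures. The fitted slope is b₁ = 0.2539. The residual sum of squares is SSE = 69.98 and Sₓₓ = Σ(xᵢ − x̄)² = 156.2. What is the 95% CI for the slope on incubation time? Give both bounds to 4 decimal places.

MSE = SSE/(n − 2) = 69.98/61 = 1.14721.
SE(b₁) = √(MSE/Sₓₓ) = √(1.14721/156.2) = 0.0857001.
df = n − 2 = 61.
t* = t_{0.025, 61} = 1.999624.
Margin = t* × SE = 1.999624 × 0.0857001 = 0.171368.
CI: 0.2539 ± 0.171368 → (0.0825, 0.4253).
With 95% confidence, each one-unit increase in incubation time is associated with a change of between 0.0825 and 0.4253 log₁₀ CFU in bacterial colony count.

(0.0825, 0.4253)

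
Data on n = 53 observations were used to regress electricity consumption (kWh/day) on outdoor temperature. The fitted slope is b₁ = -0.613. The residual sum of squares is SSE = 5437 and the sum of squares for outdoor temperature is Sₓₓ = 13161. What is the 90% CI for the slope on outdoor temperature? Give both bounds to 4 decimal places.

(-0.7638, -0.4622)

MSE = SSE/(n − 2) = 5437/51 = 106.608.
SE(b₁) = √(MSE/Sₓₓ) = √(106.608/13161) = 0.0900016.
df = n − 2 = 51.
t* = t_{0.05, 51} = 1.675285.
Margin = t* × SE = 1.675285 × 0.0900016 = 0.150778.
CI: -0.613 ± 0.150778 → (-0.7638, -0.4622).
With 90% confidence, each one-unit increase in outdoor temperature is associated with a change of between -0.7638 and -0.4622 kWh/day in electricity consumption.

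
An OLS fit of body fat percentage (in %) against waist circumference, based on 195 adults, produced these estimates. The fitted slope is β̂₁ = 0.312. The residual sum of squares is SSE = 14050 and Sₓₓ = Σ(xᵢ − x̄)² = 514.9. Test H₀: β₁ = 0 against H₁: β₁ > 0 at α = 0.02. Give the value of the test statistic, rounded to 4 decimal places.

t = 0.8298

MSE = SSE/(n − 2) = 14050/193 = 72.7979.
SE(β̂₁) = √(MSE/Sₓₓ) = √(72.7979/514.9) = 0.376009.
t = 0.312 / 0.376009 = 0.8298.
df = n − 2 = 193.
One-sided p ≈ 0.2038, which is ≥ 0.02, so fail to reject H₀.
The data do not give significant evidence that the true slope on waist circumference is positive.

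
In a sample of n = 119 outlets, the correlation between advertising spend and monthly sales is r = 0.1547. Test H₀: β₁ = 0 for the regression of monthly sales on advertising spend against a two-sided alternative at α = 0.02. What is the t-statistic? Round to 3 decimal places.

t = r·√(n − 2)/√(1 − r²) = 0.1547·√117/√0.976068 = 1.694.
df = n − 2 = 117.
Two-sided p ≈ 0.0930, which is ≥ 0.02, so fail to reject H₀.
The data do not give significant evidence of a linear association between advertising spend and monthly sales.

t = 1.694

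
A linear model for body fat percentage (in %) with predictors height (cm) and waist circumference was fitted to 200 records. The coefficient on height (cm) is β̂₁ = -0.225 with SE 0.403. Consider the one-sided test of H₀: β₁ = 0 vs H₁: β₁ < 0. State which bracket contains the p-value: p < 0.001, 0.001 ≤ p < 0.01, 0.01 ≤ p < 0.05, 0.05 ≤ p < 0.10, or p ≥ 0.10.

p ≥ 0.10

t = -0.225 / 0.403 = -0.558.
df = n − k − 1 = 200 − 2 − 1 = 197.
One-sided p = P(T_{197} < t) ≈ 0.2886.
So p ≥ 0.10.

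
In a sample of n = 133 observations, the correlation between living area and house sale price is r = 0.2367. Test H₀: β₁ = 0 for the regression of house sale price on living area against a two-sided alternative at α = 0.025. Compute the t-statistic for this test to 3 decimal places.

t = 2.788

t = r·√(n − 2)/√(1 − r²) = 0.2367·√131/√0.943973 = 2.788.
df = n − 2 = 131.
Two-sided p ≈ 0.0061, which is < 0.025, so reject H₀.
There is evidence of a linear association between living area and house sale price.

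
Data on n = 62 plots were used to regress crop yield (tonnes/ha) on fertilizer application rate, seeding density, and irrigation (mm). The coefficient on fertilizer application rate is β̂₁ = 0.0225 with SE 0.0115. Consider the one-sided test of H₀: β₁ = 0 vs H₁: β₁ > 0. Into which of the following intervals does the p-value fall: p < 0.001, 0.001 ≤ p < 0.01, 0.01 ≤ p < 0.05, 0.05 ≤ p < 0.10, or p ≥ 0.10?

t = 0.0225 / 0.0115 = 1.957.
df = n − k − 1 = 62 − 3 − 1 = 58.
One-sided p = P(T_{58} > t) ≈ 0.0276.
So 0.01 ≤ p < 0.05.

0.01 ≤ p < 0.05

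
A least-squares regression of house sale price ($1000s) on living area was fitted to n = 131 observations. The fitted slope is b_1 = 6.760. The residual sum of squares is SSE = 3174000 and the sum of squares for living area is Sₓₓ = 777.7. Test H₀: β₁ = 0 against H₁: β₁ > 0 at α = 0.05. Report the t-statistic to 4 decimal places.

t = 1.2018

MSE = SSE/(n − 2) = 3174000/129 = 24604.7.
SE(b_1) = √(MSE/Sₓₓ) = √(24604.7/777.7) = 5.62474.
t = 6.760 / 5.62474 = 1.2018.
df = n − 2 = 129.
One-sided p ≈ 0.1158, which is ≥ 0.05, so fail to reject H₀.
The data do not give significant evidence that the true slope on living area is positive.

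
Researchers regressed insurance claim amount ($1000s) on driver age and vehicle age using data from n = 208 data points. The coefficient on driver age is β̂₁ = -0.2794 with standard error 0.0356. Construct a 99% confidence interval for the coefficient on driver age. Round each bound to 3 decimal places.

(-0.372, -0.187)

df = n − k − 1 = 208 − 2 − 1 = 205.
t* = t_{0.005, 205} = 2.600024.
Margin = t* × SE = 2.600024 × 0.0356 = 0.09256.
CI: -0.2794 ± 0.09256 → (-0.372, -0.187).
With 99% confidence, each one-unit increase in driver age is associated with a change of between -0.372 and -0.187 $1000s in insurance claim amount, holding the other predictors fixed.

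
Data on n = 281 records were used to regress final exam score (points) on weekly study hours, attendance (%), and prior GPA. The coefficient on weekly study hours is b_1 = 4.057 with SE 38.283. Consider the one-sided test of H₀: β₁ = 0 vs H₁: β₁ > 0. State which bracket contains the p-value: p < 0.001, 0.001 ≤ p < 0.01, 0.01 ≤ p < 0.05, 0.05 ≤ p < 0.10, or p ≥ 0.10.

p ≥ 0.10

t = 4.057 / 38.283 = 0.106.
df = n − k − 1 = 281 − 3 − 1 = 277.
One-sided p = P(T_{277} > t) ≈ 0.4578.
So p ≥ 0.10.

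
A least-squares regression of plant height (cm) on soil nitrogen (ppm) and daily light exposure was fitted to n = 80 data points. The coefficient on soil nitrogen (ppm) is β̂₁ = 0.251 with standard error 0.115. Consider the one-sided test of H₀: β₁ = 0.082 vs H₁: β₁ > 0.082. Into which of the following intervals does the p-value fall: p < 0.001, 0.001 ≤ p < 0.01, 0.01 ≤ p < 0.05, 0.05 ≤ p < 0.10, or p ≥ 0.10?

0.05 ≤ p < 0.10

t = (0.251 − 0.082) / 0.115 = 1.470.
df = n − k − 1 = 80 − 2 − 1 = 77.
One-sided p = P(T_{77} > t) ≈ 0.0729.
So 0.05 ≤ p < 0.10.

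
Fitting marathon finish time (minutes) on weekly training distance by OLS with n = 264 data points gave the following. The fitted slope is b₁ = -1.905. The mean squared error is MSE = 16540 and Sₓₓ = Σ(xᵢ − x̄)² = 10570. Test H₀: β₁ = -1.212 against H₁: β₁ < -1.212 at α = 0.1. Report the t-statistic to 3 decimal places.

t = -0.554

SE(b₁) = √(MSE/Sₓₓ) = √(16540/10570) = 1.25092.
t = (-1.905 − (-1.212)) / 1.25092 = -0.554.
df = n − 2 = 262.
One-sided p ≈ 0.2900, which is ≥ 0.1, so fail to reject H₀.
The data do not give significant evidence that the true slope on weekly training distance is below -1.212 minutes per unit.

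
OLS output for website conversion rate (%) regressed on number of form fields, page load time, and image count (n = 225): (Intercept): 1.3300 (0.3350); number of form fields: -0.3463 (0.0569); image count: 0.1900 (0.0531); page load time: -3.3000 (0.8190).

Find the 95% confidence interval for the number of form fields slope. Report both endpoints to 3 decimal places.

Read off: b = -0.3463, SE = 0.0569 for number of form fields.
df = n − k − 1 = 225 − 3 − 1 = 221.
t* = t_{0.025, 221} = 1.970756.
Margin = t* × SE = 1.970756 × 0.0569 = 0.11214.
CI: -0.3463 ± 0.11214 → (-0.458, -0.234).

(-0.458, -0.234)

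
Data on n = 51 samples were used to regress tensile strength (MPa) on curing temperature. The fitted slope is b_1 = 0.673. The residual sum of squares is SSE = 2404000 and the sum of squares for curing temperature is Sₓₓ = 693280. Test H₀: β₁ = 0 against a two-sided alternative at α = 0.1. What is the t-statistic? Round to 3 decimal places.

MSE = SSE/(n − 2) = 2404000/49 = 49061.2.
SE(b_1) = √(MSE/Sₓₓ) = √(49061.2/693280) = 0.26602.
t = 0.673 / 0.26602 = 2.530.
df = n − 2 = 49.
Two-sided p ≈ 0.0147, which is < 0.1, so reject H₀.
There is evidence that curing temperature is associated with tensile strength.

t = 2.530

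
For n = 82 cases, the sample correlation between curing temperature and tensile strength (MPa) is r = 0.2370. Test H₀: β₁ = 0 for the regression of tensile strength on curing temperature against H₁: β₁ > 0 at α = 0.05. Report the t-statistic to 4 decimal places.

t = 2.1820

t = r·√(n − 2)/√(1 − r²) = 0.2370·√80/√0.943831 = 2.1820.
df = n − 2 = 80.
One-sided p ≈ 0.0160, which is < 0.05, so reject H₀.
There is evidence of a linear association between curing temperature and tensile strength.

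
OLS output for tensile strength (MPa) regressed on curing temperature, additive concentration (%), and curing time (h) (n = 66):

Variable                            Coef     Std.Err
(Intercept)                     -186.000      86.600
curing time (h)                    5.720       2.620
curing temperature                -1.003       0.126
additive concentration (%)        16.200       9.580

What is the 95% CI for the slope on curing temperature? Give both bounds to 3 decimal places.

(-1.255, -0.751)

Read off: b = -1.003, SE = 0.126 for curing temperature.
df = n − k − 1 = 66 − 3 − 1 = 62.
t* = t_{0.025, 62} = 1.998972.
Margin = t* × SE = 1.998972 × 0.126 = 0.25187.
CI: -1.003 ± 0.25187 → (-1.255, -0.751).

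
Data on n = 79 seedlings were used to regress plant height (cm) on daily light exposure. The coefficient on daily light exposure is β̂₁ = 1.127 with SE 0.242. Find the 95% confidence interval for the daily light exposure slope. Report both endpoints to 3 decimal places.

(0.645, 1.609)

df = n − 2 = 79 − 2 = 77.
t* = t_{0.025, 77} = 1.991254.
Margin = t* × SE = 1.991254 × 0.242 = 0.48188.
CI: 1.127 ± 0.48188 → (0.645, 1.609).
With 95% confidence, each one-unit increase in daily light exposure is associated with a change of between 0.645 and 1.609 cm in plant height.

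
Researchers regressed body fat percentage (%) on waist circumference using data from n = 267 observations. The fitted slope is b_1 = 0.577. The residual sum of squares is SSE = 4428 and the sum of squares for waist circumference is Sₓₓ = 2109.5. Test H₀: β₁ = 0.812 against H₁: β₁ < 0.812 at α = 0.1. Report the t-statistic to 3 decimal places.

t = -2.640

MSE = SSE/(n − 2) = 4428/265 = 16.7094.
SE(b_1) = √(MSE/Sₓₓ) = √(16.7094/2109.5) = 0.0890002.
t = (0.577 − 0.812) / 0.0890002 = -2.640.
df = n − 2 = 265.
One-sided p ≈ 0.0044, which is < 0.1, so reject H₀.
There is evidence that the true slope on waist circumference is below 0.812 % per unit.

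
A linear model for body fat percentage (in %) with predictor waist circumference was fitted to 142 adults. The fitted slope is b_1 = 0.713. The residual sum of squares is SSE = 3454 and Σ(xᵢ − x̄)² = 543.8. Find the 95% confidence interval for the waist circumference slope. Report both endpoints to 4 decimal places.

(0.2919, 1.1341)

MSE = SSE/(n − 2) = 3454/140 = 24.6714.
SE(b_1) = √(MSE/Sₓₓ) = √(24.6714/543.8) = 0.212999.
df = n − 2 = 140.
t* = t_{0.025, 140} = 1.977054.
Margin = t* × SE = 1.977054 × 0.212999 = 0.421110.
CI: 0.713 ± 0.421110 → (0.2919, 1.1341).
With 95% confidence, each one-unit increase in waist circumference is associated with a change of between 0.2919 and 1.1341 % in body fat percentage.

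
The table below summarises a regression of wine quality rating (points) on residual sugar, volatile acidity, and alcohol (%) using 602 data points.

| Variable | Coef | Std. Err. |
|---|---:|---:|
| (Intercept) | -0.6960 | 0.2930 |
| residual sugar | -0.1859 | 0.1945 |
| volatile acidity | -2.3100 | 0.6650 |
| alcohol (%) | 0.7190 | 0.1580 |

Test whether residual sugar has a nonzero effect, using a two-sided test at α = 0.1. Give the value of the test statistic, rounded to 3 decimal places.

t = -0.956

Read off: b = -0.1859, SE = 0.1945 for residual sugar.
H₀: β₁ = 0 vs H₁: β₁ ≠ 0.
t = -0.1859 / 0.1945 = -0.956.
df = n − k − 1 = 602 − 3 − 1 = 598.
Two-sided p ≈ 0.3396, which is ≥ 0.1, so fail to reject H₀.
The data do not give significant evidence of an association between residual sugar and wine quality rating, after adjusting for the other predictors.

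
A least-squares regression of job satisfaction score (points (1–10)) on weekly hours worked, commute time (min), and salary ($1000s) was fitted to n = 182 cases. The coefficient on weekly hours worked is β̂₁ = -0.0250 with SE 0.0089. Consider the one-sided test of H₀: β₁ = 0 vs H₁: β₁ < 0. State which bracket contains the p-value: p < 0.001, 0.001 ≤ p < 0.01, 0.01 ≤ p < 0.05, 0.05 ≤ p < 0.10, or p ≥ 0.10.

0.001 ≤ p < 0.01

t = -0.0250 / 0.0089 = -2.809.
df = n − k − 1 = 182 − 3 − 1 = 178.
One-sided p = P(T_{178} < t) ≈ 0.0028.
So 0.001 ≤ p < 0.01.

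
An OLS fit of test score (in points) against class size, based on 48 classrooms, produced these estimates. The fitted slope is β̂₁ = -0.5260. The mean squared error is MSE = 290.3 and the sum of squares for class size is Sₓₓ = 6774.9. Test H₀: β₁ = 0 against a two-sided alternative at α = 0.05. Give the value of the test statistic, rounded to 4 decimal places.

SE(β̂₁) = √(MSE/Sₓₓ) = √(290.3/6774.9) = 0.207001.
t = -0.5260 / 0.207001 = -2.5411.
df = n − 2 = 46.
Two-sided p ≈ 0.0145, which is < 0.05, so reject H₀.
There is evidence that class size is associated with test score.

t = -2.5411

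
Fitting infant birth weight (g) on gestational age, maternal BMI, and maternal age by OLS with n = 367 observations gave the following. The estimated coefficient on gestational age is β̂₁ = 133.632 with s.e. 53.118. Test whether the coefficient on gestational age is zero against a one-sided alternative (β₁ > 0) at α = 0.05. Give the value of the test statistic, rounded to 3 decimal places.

H₀: β₁ = 0 vs H₁: β₁ > 0.
t = (β̂₁ − β₁⁰)/SE = 133.632 / 53.118 = 2.516.
df = n − k − 1 = 367 − 3 − 1 = 363.
One-sided p ≈ 0.0062, which is < 0.05, so reject H₀.
There is evidence that the true slope on gestational age is positive, holding the other predictors fixed.

t = 2.516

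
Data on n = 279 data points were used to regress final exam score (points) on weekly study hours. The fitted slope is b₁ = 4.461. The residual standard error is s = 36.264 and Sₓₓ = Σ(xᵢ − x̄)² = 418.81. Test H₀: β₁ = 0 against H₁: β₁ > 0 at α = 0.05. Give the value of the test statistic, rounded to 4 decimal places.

t = 2.5175

SE(b₁) = s/√Sₓₓ = 36.264/√418.81 = 1.77201.
t = 4.461 / 1.77201 = 2.5175.
df = n − 2 = 277.
One-sided p ≈ 0.0062, which is < 0.05, so reject H₀.
There is evidence that the true slope on weekly study hours is positive.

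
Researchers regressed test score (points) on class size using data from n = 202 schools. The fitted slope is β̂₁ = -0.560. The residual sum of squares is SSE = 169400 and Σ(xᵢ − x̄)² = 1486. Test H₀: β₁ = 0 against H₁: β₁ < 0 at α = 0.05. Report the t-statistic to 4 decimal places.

MSE = SSE/(n − 2) = 169400/200 = 847.
SE(β̂₁) = √(MSE/Sₓₓ) = √(847/1486) = 0.754975.
t = -0.560 / 0.754975 = -0.7417.
df = n − 2 = 200.
One-sided p ≈ 0.2296, which is ≥ 0.05, so fail to reject H₀.
The data do not give significant evidence that the true slope on class size is negative.

t = -0.7417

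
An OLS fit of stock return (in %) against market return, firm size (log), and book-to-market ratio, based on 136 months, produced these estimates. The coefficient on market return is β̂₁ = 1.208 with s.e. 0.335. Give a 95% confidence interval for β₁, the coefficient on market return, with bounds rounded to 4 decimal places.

(0.5453, 1.8707)

df = n − k − 1 = 136 − 3 − 1 = 132.
t* = t_{0.025, 132} = 1.978099.
Margin = t* × SE = 1.978099 × 0.335 = 0.662663.
CI: 1.208 ± 0.662663 → (0.5453, 1.8707).
With 95% confidence, each one-unit increase in market return is associated with a change of between 0.5453 and 1.8707 % in stock return, holding the other predictors fixed.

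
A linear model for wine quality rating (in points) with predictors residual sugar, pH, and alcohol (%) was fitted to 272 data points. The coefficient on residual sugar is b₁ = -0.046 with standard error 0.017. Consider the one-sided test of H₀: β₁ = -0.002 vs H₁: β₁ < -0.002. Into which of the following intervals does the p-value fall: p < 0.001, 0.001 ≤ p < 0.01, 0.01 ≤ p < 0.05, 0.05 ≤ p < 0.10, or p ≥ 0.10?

0.001 ≤ p < 0.01

t = (-0.046 − (-0.002)) / 0.017 = -2.588.
df = n − k − 1 = 272 − 3 − 1 = 268.
One-sided p = P(T_{268} < t) ≈ 0.0051.
So 0.001 ≤ p < 0.01.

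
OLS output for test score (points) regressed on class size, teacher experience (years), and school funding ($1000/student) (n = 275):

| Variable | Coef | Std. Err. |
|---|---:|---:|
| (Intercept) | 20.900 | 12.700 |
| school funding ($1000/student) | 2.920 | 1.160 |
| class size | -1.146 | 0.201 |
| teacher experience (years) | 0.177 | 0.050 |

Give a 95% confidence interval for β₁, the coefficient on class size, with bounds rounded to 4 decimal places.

Read off: b = -1.146, SE = 0.201 for class size.
df = n − k − 1 = 275 − 3 − 1 = 271.
t* = t_{0.025, 271} = 1.968756.
Margin = t* × SE = 1.968756 × 0.201 = 0.395720.
CI: -1.146 ± 0.395720 → (-1.5417, -0.7503).

(-1.5417, -0.7503)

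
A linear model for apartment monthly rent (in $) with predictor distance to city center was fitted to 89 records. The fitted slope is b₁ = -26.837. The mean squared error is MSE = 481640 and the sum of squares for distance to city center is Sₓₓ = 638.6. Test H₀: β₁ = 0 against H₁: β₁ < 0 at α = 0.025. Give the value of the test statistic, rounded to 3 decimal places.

t = -0.977

SE(b₁) = √(MSE/Sₓₓ) = √(481640/638.6) = 27.4629.
t = -26.837 / 27.4629 = -0.977.
df = n − 2 = 87.
One-sided p ≈ 0.1656, which is ≥ 0.025, so fail to reject H₀.
The data do not give significant evidence that the true slope on distance to city center is negative.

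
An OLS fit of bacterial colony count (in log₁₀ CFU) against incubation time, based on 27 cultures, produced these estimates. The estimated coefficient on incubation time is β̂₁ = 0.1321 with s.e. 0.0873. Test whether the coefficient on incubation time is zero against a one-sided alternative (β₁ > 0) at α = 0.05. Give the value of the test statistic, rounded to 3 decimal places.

t = 1.513

H₀: β₁ = 0 vs H₁: β₁ > 0.
t = (β̂₁ − β₁⁰)/SE = 0.1321 / 0.0873 = 1.513.
df = n − 2 = 27 − 2 = 25.
One-sided p ≈ 0.0714, which is ≥ 0.05, so fail to reject H₀.
The data do not give significant evidence that the true slope on incubation time is positive.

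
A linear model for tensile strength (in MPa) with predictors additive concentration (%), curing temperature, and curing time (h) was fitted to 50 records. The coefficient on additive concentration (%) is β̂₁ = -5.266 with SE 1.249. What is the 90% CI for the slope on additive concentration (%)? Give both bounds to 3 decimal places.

df = n − k − 1 = 50 − 3 − 1 = 46.
t* = t_{0.05, 46} = 1.67866.
Margin = t* × SE = 1.67866 × 1.249 = 2.09665.
CI: -5.266 ± 2.09665 → (-7.363, -3.169).
With 90% confidence, each one-unit increase in additive concentration (%) is associated with a change of between -7.363 and -3.169 MPa in tensile strength, holding the other predictors fixed.

(-7.363, -3.169)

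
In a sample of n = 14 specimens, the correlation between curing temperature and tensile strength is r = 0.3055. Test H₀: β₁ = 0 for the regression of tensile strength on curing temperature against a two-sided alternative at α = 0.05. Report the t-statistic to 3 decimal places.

t = r·√(n − 2)/√(1 − r²) = 0.3055·√12/√0.90667 = 1.111.
df = n − 2 = 12.
Two-sided p ≈ 0.2882, which is ≥ 0.05, so fail to reject H₀.
The data do not give significant evidence of a linear association between curing temperature and tensile strength.

t = 1.111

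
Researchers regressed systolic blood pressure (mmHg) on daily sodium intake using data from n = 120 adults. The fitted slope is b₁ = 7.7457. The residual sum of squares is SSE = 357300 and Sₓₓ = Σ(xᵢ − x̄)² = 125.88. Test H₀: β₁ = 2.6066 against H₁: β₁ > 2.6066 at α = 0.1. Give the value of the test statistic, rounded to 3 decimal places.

t = 1.048

MSE = SSE/(n − 2) = 357300/118 = 3027.97.
SE(b₁) = √(MSE/Sₓₓ) = √(3027.97/125.88) = 4.90453.
t = (7.7457 − 2.6066) / 4.90453 = 1.048.
df = n − 2 = 118.
One-sided p ≈ 0.1484, which is ≥ 0.1, so fail to reject H₀.
The data do not give significant evidence that the true slope on daily sodium intake exceeds 2.6066 mmHg per unit.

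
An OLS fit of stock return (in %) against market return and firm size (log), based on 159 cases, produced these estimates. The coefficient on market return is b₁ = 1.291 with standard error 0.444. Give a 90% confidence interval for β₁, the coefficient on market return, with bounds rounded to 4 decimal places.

df = n − k − 1 = 159 − 2 − 1 = 156.
t* = t_{0.05, 156} = 1.65468.
Margin = t* × SE = 1.65468 × 0.444 = 0.734678.
CI: 1.291 ± 0.734678 → (0.5563, 2.0257).
With 90% confidence, each one-unit increase in market return is associated with a change of between 0.5563 and 2.0257 % in stock return, holding the other predictors fixed.

(0.5563, 2.0257)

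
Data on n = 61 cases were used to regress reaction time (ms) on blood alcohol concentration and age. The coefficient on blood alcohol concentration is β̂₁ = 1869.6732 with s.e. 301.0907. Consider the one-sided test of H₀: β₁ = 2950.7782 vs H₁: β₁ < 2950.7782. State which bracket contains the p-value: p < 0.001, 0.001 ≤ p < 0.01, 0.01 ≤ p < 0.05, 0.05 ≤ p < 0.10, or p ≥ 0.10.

t = (1869.6732 − 2950.7782) / 301.0907 = -3.591.
df = n − k − 1 = 61 − 2 − 1 = 58.
One-sided p = P(T_{58} < t) ≈ 0.0003.
So p < 0.001.

p < 0.001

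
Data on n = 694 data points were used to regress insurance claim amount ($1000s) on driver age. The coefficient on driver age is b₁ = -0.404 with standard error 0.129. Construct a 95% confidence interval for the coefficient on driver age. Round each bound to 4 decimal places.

df = n − 2 = 694 − 2 = 692.
t* = t_{0.025, 692} = 1.963398.
Margin = t* × SE = 1.963398 × 0.129 = 0.253278.
CI: -0.404 ± 0.253278 → (-0.6573, -0.1507).
With 95% confidence, each one-unit increase in driver age is associated with a change of between -0.6573 and -0.1507 $1000s in insurance claim amount.

(-0.6573, -0.1507)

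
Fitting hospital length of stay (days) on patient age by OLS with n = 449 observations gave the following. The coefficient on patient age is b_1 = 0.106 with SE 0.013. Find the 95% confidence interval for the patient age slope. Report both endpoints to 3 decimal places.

(0.080, 0.132)

df = n − 2 = 449 − 2 = 447.
t* = t_{0.025, 447} = 1.965285.
Margin = t* × SE = 1.965285 × 0.013 = 0.02555.
CI: 0.106 ± 0.02555 → (0.080, 0.132).
With 95% confidence, each one-unit increase in patient age is associated with a change of between 0.080 and 0.132 days in hospital length of stay.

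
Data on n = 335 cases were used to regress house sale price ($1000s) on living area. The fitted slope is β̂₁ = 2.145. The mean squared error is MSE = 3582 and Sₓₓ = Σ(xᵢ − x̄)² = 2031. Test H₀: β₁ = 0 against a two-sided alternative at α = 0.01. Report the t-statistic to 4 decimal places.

SE(β̂₁) = √(MSE/Sₓₓ) = √(3582/2031) = 1.32803.
t = 2.145 / 1.32803 = 1.6152.
df = n − 2 = 333.
Two-sided p ≈ 0.1072, which is ≥ 0.01, so fail to reject H₀.
The data do not give significant evidence of an association between living area and house sale price.

t = 1.6152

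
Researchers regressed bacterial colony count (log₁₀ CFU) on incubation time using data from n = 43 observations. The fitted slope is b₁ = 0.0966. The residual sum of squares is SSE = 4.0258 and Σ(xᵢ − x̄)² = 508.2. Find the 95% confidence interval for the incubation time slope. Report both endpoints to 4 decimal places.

(0.0685, 0.1247)

MSE = SSE/(n − 2) = 4.0258/41 = 0.0981902.
SE(b₁) = √(MSE/Sₓₓ) = √(0.0981902/508.2) = 0.0139001.
df = n − 2 = 41.
t* = t_{0.025, 41} = 2.019541.
Margin = t* × SE = 2.019541 × 0.0139001 = 0.028072.
CI: 0.0966 ± 0.028072 → (0.0685, 0.1247).
With 95% confidence, each one-unit increase in incubation time is associated with a change of between 0.0685 and 0.1247 log₁₀ CFU in bacterial colony count.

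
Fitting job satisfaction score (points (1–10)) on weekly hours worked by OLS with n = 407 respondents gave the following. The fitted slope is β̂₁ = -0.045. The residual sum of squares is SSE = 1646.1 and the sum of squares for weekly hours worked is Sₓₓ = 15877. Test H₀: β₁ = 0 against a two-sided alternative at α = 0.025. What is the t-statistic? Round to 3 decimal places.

t = -2.813

MSE = SSE/(n − 2) = 1646.1/405 = 4.06444.
SE(β̂₁) = √(MSE/Sₓₓ) = √(4.06444/15877) = 0.0159999.
t = -0.045 / 0.0159999 = -2.813.
df = n − 2 = 405.
Two-sided p ≈ 0.0052, which is < 0.025, so reject H₀.
There is evidence that weekly hours worked is associated with job satisfaction score.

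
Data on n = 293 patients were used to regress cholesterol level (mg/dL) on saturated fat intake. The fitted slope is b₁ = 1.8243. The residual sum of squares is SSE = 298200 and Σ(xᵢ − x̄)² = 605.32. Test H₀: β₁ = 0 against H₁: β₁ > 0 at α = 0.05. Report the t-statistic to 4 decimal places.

MSE = SSE/(n − 2) = 298200/291 = 1024.74.
SE(b₁) = √(MSE/Sₓₓ) = √(1024.74/605.32) = 1.30111.
t = 1.8243 / 1.30111 = 1.4021.
df = n − 2 = 291.
One-sided p ≈ 0.0810, which is ≥ 0.05, so fail to reject H₀.
The data do not give significant evidence that the true slope on saturated fat intake is positive.

t = 1.4021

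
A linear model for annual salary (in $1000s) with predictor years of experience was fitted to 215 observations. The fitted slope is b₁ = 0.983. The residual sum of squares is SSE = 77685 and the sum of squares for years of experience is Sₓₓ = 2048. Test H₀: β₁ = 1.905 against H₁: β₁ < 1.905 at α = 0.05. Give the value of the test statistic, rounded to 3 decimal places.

t = -2.185

MSE = SSE/(n − 2) = 77685/213 = 364.718.
SE(b₁) = √(MSE/Sₓₓ) = √(364.718/2048) = 0.422001.
t = (0.983 − 1.905) / 0.422001 = -2.185.
df = n − 2 = 213.
One-sided p ≈ 0.0150, which is < 0.05, so reject H₀.
There is evidence that the true slope on years of experience is below 1.905 $1000s per unit.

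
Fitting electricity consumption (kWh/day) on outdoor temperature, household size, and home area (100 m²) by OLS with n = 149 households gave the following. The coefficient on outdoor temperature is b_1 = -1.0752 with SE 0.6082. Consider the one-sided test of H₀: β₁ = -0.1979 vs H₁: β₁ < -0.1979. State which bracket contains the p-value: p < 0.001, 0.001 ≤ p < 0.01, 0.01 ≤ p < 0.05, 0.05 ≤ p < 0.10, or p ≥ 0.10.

t = (-1.0752 − (-0.1979)) / 0.6082 = -1.442.
df = n − k − 1 = 149 − 3 − 1 = 145.
One-sided p = P(T_{145} < t) ≈ 0.0757.
So 0.05 ≤ p < 0.10.

0.05 ≤ p < 0.10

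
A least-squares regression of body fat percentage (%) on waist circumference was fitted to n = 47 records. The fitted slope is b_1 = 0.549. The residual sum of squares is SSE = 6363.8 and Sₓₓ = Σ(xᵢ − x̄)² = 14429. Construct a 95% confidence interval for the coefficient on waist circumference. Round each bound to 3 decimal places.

MSE = SSE/(n − 2) = 6363.8/45 = 141.418.
SE(b_1) = √(MSE/Sₓₓ) = √(141.418/14429) = 0.0989997.
df = n − 2 = 45.
t* = t_{0.025, 45} = 2.014103.
Margin = t* × SE = 2.014103 × 0.0989997 = 0.19940.
CI: 0.549 ± 0.19940 → (0.350, 0.748).
With 95% confidence, each one-unit increase in waist circumference is associated with a change of between 0.350 and 0.748 % in body fat percentage.

(0.350, 0.748)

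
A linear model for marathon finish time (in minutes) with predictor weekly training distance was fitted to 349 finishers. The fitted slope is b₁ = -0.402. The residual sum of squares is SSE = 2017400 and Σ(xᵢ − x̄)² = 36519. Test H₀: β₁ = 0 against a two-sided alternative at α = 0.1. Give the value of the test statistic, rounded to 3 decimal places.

t = -1.008

MSE = SSE/(n − 2) = 2017400/347 = 5813.83.
SE(b₁) = √(MSE/Sₓₓ) = √(5813.83/36519) = 0.398999.
t = -0.402 / 0.398999 = -1.008.
df = n − 2 = 347.
Two-sided p ≈ 0.3144, which is ≥ 0.1, so fail to reject H₀.
The data do not give significant evidence of an association between weekly training distance and marathon finish time.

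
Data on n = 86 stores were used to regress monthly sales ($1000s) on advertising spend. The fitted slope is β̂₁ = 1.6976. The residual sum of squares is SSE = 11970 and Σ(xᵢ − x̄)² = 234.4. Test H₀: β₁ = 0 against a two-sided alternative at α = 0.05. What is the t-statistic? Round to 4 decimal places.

t = 2.1772

MSE = SSE/(n − 2) = 11970/84 = 142.5.
SE(β̂₁) = √(MSE/Sₓₓ) = √(142.5/234.4) = 0.779702.
t = 1.6976 / 0.779702 = 2.1772.
df = n − 2 = 84.
Two-sided p ≈ 0.0323, which is < 0.05, so reject H₀.
There is evidence that advertising spend is associated with monthly sales.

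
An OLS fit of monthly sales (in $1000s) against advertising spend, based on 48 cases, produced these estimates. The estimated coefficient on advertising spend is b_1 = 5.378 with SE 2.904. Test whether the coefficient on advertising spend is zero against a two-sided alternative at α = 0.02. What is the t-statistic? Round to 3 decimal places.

t = 1.852

H₀: β₁ = 0 vs H₁: β₁ ≠ 0.
t = (b_1 − β₁⁰)/SE = 5.378 / 2.904 = 1.852.
df = n − 2 = 48 − 2 = 46.
Two-sided p ≈ 0.0705, which is ≥ 0.02, so fail to reject H₀.
The data do not give significant evidence of an association between advertising spend and monthly sales.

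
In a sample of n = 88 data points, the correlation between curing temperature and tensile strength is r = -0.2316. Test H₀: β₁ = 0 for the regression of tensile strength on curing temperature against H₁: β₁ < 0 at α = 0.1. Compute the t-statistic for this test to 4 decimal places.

t = r·√(n − 2)/√(1 − r²) = -0.2316·√86/√0.946361 = -2.2078.
df = n − 2 = 86.
One-sided p ≈ 0.0150, which is < 0.1, so reject H₀.
There is evidence of a linear association between curing temperature and tensile strength.

t = -2.2078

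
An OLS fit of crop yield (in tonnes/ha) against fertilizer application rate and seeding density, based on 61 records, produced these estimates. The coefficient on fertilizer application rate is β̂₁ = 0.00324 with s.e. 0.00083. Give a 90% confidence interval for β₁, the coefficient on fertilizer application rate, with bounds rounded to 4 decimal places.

df = n − k − 1 = 61 − 2 − 1 = 58.
t* = t_{0.05, 58} = 1.671553.
Margin = t* × SE = 1.671553 × 0.00083 = 0.001387.
CI: 0.00324 ± 0.001387 → (0.0019, 0.0046).
With 90% confidence, each one-unit increase in fertilizer application rate is associated with a change of between 0.0019 and 0.0046 tonnes/ha in crop yield, holding the other predictors fixed.

(0.0019, 0.0046)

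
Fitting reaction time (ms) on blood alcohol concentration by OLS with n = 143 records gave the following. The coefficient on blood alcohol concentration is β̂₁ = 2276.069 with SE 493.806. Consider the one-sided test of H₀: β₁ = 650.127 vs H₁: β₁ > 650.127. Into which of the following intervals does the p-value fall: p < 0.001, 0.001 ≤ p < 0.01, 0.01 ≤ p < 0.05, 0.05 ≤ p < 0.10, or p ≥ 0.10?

p < 0.001

t = (2276.069 − 650.127) / 493.806 = 3.293.
df = n − 2 = 143 − 2 = 141.
One-sided p = P(T_{141} > t) ≈ 0.0006.
So p < 0.001.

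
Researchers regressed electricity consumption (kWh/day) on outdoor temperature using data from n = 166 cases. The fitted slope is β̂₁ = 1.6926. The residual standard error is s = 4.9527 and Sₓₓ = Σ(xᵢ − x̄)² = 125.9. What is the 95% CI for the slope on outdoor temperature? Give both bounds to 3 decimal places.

(0.821, 2.564)

SE(β̂₁) = s/√Sₓₓ = 4.9527/√125.9 = 0.441397.
df = n − 2 = 164.
t* = t_{0.025, 164} = 1.974535.
Margin = t* × SE = 1.974535 × 0.441397 = 0.87155.
CI: 1.6926 ± 0.87155 → (0.821, 2.564).
With 95% confidence, each one-unit increase in outdoor temperature is associated with a change of between 0.821 and 2.564 kWh/day in electricity consumption.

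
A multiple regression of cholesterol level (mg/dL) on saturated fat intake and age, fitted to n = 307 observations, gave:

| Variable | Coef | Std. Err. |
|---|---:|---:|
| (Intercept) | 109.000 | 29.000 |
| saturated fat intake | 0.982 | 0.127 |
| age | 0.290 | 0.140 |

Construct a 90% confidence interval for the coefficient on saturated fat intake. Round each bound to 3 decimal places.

(0.772, 1.192)

Read off: b = 0.982, SE = 0.127 for saturated fat intake.
df = n − k − 1 = 307 − 2 − 1 = 304.
t* = t_{0.05, 304} = 1.649881.
Margin = t* × SE = 1.649881 × 0.127 = 0.20953.
CI: 0.982 ± 0.20953 → (0.772, 1.192).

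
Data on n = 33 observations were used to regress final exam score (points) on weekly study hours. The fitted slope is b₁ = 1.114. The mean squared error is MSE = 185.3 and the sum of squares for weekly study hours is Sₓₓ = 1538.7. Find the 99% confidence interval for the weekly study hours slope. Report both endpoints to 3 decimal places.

SE(b₁) = √(MSE/Sₓₓ) = √(185.3/1538.7) = 0.347025.
df = n − 2 = 31.
t* = t_{0.005, 31} = 2.744042.
Margin = t* × SE = 2.744042 × 0.347025 = 0.95225.
CI: 1.114 ± 0.95225 → (0.162, 2.066).
With 99% confidence, each one-unit increase in weekly study hours is associated with a change of between 0.162 and 2.066 points in final exam score.

(0.162, 2.066)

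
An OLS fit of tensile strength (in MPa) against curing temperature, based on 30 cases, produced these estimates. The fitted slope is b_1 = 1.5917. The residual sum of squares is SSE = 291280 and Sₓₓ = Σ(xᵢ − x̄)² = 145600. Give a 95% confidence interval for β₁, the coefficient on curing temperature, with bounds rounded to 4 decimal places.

(1.0442, 2.1392)

MSE = SSE/(n − 2) = 291280/28 = 10402.9.
SE(b_1) = √(MSE/Sₓₓ) = √(10402.9/145600) = 0.267298.
df = n − 2 = 28.
t* = t_{0.025, 28} = 2.048407.
Margin = t* × SE = 2.048407 × 0.267298 = 0.547535.
CI: 1.5917 ± 0.547535 → (1.0442, 2.1392).
With 95% confidence, each one-unit increase in curing temperature is associated with a change of between 1.0442 and 2.1392 MPa in tensile strength.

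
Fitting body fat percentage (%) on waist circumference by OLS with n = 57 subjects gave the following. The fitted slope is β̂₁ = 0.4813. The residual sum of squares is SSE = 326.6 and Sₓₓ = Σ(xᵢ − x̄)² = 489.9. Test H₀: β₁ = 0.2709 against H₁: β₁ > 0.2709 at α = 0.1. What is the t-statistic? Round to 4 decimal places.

t = 1.9111

MSE = SSE/(n − 2) = 326.6/55 = 5.93818.
SE(β̂₁) = √(MSE/Sₓₓ) = √(5.93818/489.9) = 0.110096.
t = (0.4813 − 0.2709) / 0.110096 = 1.9111.
df = n − 2 = 55.
One-sided p ≈ 0.0306, which is < 0.1, so reject H₀.
There is evidence that the true slope on waist circumference exceeds 0.2709 % per unit.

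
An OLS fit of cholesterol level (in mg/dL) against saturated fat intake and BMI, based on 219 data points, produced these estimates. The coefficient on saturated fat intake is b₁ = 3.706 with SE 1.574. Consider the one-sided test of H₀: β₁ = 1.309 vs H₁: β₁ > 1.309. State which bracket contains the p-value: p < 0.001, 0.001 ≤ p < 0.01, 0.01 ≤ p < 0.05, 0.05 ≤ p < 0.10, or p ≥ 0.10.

t = (3.706 − 1.309) / 1.574 = 1.523.
df = n − k − 1 = 219 − 2 − 1 = 216.
One-sided p = P(T_{216} > t) ≈ 0.0646.
So 0.05 ≤ p < 0.10.

0.05 ≤ p < 0.10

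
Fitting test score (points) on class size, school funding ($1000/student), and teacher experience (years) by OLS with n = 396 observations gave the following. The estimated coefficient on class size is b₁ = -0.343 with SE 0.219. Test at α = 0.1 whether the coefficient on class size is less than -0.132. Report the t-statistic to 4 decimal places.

t = -0.9635

H₀: β₁ = -0.132 vs H₁: β₁ < -0.132.
t = (b₁ − β₁⁰)/SE = (-0.343 − (-0.132)) / 0.219 = -0.9635.
df = n − k − 1 = 396 − 3 − 1 = 392.
One-sided p ≈ 0.1680, which is ≥ 0.1, so fail to reject H₀.
The data do not give significant evidence that the true slope on class size is below -0.132 points per unit, holding the other predictors fixed.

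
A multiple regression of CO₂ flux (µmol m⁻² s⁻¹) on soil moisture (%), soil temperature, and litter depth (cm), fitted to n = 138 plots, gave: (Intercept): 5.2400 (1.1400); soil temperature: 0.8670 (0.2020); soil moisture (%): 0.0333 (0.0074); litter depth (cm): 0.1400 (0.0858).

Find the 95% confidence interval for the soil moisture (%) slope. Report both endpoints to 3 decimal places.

(0.019, 0.048)

Read off: b = 0.0333, SE = 0.0074 for soil moisture (%).
df = n − k − 1 = 138 − 3 − 1 = 134.
t* = t_{0.025, 134} = 1.977826.
Margin = t* × SE = 1.977826 × 0.0074 = 0.01464.
CI: 0.0333 ± 0.01464 → (0.019, 0.048).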